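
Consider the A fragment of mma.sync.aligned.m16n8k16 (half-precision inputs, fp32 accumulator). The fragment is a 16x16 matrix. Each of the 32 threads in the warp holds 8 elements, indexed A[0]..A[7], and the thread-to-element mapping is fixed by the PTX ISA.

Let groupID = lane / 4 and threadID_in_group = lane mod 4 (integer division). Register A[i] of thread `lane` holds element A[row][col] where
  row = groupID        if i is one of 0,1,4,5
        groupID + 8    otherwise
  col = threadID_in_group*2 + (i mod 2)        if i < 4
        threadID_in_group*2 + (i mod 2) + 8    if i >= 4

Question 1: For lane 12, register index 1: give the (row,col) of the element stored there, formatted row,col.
L=12=>grp=12>>2=3, tig=12&3=0
[1]=>row 3+0=3  col 0·2+1+0=1

3,1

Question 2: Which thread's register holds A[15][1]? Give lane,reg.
r=15->g=7,rb=1  c=1->cb=0,t=0,b0=1
L=7*4+0=28  i=0*4+1*2+1=3

28,3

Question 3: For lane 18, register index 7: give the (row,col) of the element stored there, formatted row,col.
18: gid=4,tid=2
[7] (4+8,2*2+1+8) = (12,13)

12,13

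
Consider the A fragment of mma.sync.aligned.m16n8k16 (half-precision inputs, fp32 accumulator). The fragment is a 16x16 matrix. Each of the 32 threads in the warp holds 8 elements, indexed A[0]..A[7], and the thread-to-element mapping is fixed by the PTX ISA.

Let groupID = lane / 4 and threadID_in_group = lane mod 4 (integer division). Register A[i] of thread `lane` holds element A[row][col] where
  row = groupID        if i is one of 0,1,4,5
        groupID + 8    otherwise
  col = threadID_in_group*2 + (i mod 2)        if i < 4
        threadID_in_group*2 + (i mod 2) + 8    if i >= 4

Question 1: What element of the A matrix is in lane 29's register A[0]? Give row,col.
7,2

lane 29⇒29/4=7, 29 mod 4=1
i=0  r:7+0⇒7  c:2·1+0+0⇒2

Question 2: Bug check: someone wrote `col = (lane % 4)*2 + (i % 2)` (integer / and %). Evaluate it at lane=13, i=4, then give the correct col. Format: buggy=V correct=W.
buggy=2 correct=10

`(lane % 4)*2 + (i % 2)`[13,4]=>2
L=13=>grp=13>>2=3, tig=13&3=1
[4]=>row 3+0=3  col 1·2+0+8=10
col: 2 vs 10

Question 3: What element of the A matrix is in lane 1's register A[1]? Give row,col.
0,3

lane 1=>1/4=0, 1 mod 4=1
i=1  r:0+0=>0  c:2·1+1+0=>3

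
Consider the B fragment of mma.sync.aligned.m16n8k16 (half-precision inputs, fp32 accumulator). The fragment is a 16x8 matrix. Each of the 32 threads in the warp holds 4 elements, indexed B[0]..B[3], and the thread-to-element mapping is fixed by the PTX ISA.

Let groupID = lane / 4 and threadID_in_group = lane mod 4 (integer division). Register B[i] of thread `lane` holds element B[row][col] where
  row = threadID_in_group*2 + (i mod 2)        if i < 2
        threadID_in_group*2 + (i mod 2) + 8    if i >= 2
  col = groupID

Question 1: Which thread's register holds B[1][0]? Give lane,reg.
0,1

c=0→G=0  r=1→rhi=0,T=0,p=1
L=0*4+0=0  i=0*2+1=1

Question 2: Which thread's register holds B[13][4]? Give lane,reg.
c:4=>grp=4  r:13=>rB=1,tig=2,lo=1
L=4*4+2=18  i=1*2+1=3

18,3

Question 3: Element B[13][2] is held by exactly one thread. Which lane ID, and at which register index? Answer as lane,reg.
10,3

c:2=>grp=2  r:13=>rB=1,tig=2,lo=1
L=2*4+2=10  i=1*2+1=3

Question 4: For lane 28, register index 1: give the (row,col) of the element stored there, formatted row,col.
1,7

28: G=7,T=0
[1] (0*2+1+0,7) = (1,7)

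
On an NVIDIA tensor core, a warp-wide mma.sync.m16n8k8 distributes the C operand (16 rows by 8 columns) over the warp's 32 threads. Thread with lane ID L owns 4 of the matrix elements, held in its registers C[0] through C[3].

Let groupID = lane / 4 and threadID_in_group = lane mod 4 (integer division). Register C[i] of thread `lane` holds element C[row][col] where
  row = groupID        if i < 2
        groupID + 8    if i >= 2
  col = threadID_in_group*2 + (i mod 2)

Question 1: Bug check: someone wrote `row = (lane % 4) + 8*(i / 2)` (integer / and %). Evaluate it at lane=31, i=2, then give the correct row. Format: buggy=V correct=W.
buggy=11 correct=15

`(lane % 4) + 8*(i / 2)`[31,2]->11
lane 31->31/4=7, 31 mod 4=3
i=2  r:7+8->15  c:2·3+0->6
row: 11 vs 15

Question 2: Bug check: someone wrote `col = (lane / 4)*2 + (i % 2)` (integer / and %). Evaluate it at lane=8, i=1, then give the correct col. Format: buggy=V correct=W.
`(lane / 4)*2 + (i % 2)`[8,1]->5
8: g=2,t=0
[1] (2+0,0*2+1) = (2,1)
col: 5 vs 1

buggy=5 correct=1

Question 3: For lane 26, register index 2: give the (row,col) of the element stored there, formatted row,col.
14,4

lane 26⇒26/4=6, 26 mod 4=2
i=2  r:6+8⇒14  c:2·2+0⇒4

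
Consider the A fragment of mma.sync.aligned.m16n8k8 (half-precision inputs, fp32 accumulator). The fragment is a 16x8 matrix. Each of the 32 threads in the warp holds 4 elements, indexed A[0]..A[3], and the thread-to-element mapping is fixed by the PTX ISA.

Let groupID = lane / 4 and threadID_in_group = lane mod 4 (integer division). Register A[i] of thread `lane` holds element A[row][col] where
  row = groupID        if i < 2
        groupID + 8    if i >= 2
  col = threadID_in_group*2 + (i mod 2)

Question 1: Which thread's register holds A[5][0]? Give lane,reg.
20,0

r=5→G=5,rhi=0  c=0→T=0,p=0
L=5*4+0=20  i=0*2+0=0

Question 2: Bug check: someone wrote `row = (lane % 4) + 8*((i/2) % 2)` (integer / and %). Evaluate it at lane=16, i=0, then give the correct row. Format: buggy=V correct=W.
buggy=0 correct=4

`(lane % 4) + 8*((i/2) % 2)`[16,0]->0
L=16->g=16>>2=4, t=16&3=0
[0]->row 4+0=4  col 0·2+0=0
row: 0 vs 4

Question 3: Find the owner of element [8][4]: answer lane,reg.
2,2

r=8⇒gr=0,Rb=1  c=4⇒th=2,odd=0
L=0*4+2=2  i=1*2+0=2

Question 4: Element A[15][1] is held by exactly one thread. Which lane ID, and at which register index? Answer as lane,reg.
28,3

r:15=>grp=7,rB=1  c:1=>tig=0,lo=1
L=7*4+0=28  i=1*2+1=3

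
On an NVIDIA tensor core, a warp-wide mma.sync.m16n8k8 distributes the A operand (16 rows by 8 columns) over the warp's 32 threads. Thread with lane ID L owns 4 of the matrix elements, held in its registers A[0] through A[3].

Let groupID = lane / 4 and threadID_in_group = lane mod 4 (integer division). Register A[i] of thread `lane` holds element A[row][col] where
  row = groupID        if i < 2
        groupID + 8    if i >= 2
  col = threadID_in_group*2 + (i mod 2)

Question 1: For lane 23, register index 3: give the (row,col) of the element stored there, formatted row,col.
13,7

lane 23->23/4=5, 23 mod 4=3
i=3  r:5+8->13  c:2·3+1->7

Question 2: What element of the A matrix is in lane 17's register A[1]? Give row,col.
4,3

lane 17->17/4=4, 17 mod 4=1
i=1  r:4+0->4  c:2·1+1->3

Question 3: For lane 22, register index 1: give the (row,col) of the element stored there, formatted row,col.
22: g=5,t=2
[1] (5+0,2*2+1) = (5,5)

5,5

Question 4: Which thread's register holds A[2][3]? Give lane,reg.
9,1

r: 2->gid=2,r8=0  c: 3->tid=1,i&1=1
L=2*4+1=9  i=0*2+1=1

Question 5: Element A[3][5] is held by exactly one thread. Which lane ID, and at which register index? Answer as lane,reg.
r=3→G=3,rhi=0  c=5→T=2,p=1
L=3*4+2=14  i=0*2+1=1

14,1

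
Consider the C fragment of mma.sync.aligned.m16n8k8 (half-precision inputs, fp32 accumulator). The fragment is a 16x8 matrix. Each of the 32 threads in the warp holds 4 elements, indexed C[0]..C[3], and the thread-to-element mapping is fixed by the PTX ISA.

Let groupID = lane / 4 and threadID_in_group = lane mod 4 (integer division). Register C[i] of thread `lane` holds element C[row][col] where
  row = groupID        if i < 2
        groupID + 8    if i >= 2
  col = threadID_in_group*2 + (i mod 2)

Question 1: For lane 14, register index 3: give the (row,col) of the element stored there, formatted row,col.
11,5

lane 14->14/4=3, 14 mod 4=2
i=3  r:3+8->11  c:2·2+1->5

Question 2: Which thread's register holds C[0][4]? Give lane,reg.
2,0

r:0=>grp=0,rB=0  c:4=>tig=2,lo=0
L=0*4+2=2  i=0*2+0=0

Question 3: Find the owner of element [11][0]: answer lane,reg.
12,2

r: 11->gid=3,r8=1  c: 0->tid=0,i&1=0
L=3*4+0=12  i=1*2+0=2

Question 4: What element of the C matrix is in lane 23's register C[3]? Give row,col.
13,7

lane 23: G=5 (23/4), T=3 (23%4)
i=3: r=5+8=13, c=3*2+1=7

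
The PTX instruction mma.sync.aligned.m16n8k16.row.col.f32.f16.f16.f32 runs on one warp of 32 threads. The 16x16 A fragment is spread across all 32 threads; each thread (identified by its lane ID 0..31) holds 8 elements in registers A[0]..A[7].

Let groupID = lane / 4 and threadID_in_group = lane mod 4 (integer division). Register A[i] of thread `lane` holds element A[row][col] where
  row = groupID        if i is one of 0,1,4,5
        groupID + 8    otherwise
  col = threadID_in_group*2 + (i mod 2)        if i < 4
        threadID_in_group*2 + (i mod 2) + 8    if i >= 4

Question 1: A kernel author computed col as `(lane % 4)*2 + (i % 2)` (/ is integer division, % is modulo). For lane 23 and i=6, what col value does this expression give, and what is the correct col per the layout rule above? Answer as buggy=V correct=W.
buggy=6 correct=14

`(lane % 4)*2 + (i % 2)`[23,6]→6
lane 23: G=5 (23/4), T=3 (23%4)
i=6: r=5+8=13, c=3*2+0+8=14
col: 6 vs 14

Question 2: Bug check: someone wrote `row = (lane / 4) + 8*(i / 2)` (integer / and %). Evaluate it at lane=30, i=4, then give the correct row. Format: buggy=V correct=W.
`(lane / 4) + 8*(i / 2)`[30,4]->23
lane 30->30/4=7, 30 mod 4=2
i=4  r:7+0->7  c:2·2+0+8->12
row: 23 vs 7

buggy=23 correct=7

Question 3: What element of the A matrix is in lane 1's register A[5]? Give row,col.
0,11

lane 1→1/4=0, 1 mod 4=1
i=5  r:0+0→0  c:2·1+1+8→11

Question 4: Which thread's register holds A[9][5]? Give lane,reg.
r=9→G=1,rhi=1  c=5→chi=0,T=2,p=1
L=1*4+2=6  i=0*4+1*2+1=3

6,3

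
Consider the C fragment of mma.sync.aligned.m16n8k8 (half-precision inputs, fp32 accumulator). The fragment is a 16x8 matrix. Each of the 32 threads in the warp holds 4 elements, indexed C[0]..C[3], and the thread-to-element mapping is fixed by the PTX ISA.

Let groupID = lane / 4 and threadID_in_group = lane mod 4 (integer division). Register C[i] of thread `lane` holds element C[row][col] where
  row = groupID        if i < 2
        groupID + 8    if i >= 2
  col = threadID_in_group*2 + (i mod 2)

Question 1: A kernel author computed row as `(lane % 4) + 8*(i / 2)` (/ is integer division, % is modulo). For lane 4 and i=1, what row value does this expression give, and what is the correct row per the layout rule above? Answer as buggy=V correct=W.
buggy=0 correct=1

`(lane % 4) + 8*(i / 2)`[4,1]→0
lane 4: G=1 (4/4), T=0 (4%4)
i=1: r=1+0=1, c=0*2+1=1
row: 0 vs 1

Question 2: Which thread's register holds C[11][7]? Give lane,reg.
r: 11->gid=3,r8=1  c: 7->tid=3,i&1=1
L=3*4+3=15  i=1*2+1=3

15,3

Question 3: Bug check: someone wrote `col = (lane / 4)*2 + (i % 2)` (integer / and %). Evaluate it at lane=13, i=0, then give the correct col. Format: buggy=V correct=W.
buggy=6 correct=2

`(lane / 4)*2 + (i % 2)`[13,0]->6
lane 13->13/4=3, 13 mod 4=1
i=0  r:3+0->3  c:2·1+0->2
col: 6 vs 2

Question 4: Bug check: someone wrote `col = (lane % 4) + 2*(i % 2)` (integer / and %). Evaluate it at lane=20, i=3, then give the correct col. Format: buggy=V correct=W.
`(lane % 4) + 2*(i % 2)`[20,3]⇒2
L=20⇒gr=20>>2=5, th=20&3=0
[3]⇒row 5+8=13  col 0·2+1=1
col: 2 vs 1

buggy=2 correct=1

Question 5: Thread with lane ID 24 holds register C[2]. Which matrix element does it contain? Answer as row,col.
14,0

lane 24: G=6 (24/4), T=0 (24%4)
i=2: r=6+8=14, c=0*2+0=0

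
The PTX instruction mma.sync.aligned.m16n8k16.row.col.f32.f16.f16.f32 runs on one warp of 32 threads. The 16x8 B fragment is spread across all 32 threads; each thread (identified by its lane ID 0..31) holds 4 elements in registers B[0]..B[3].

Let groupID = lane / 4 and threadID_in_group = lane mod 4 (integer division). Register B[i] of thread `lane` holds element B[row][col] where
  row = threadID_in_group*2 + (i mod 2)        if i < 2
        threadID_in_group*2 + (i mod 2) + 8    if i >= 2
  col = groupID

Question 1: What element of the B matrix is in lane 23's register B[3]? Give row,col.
15,5

lane 23->23/4=5, 23 mod 4=3
i=3  r:2·3+1+8->15  c:5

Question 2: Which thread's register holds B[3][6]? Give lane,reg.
25,1

c:6=>grp=6  r:3=>rB=0,tig=1,lo=1
L=6*4+1=25  i=0*2+1=1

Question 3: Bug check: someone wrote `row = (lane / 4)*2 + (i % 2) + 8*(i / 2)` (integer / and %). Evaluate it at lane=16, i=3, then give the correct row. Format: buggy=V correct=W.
buggy=17 correct=9

`(lane / 4)*2 + (i % 2) + 8*(i / 2)`[16,3]=>17
16: grp=4,tig=0
[3] (0*2+1+8,4) = (9,4)
row: 17 vs 9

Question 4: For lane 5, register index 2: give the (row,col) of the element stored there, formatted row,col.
lane 5: gid=1 (5/4), tid=1 (5%4)
i=2: r=1*2+0+8=10, c=gid=1

10,1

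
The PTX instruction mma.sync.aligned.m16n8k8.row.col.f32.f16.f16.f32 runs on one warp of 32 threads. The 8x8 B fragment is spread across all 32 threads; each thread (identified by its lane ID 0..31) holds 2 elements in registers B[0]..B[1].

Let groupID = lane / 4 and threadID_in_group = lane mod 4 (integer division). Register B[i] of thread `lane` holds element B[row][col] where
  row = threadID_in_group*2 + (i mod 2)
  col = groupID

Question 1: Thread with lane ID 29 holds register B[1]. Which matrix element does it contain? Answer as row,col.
3,7

lane 29: gr=7 (29/4), th=1 (29%4)
i=1: r=1*2+1=3, c=gr=7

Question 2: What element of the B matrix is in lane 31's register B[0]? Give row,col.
lane 31: gr=7 (31/4), th=3 (31%4)
i=0: r=3*2+0=6, c=gr=7

6,7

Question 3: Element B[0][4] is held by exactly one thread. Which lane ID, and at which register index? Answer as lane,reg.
c:4=>grp=4  r:0=>tig=0,lo=0
L=4*4+0=16  i=0=0

16,0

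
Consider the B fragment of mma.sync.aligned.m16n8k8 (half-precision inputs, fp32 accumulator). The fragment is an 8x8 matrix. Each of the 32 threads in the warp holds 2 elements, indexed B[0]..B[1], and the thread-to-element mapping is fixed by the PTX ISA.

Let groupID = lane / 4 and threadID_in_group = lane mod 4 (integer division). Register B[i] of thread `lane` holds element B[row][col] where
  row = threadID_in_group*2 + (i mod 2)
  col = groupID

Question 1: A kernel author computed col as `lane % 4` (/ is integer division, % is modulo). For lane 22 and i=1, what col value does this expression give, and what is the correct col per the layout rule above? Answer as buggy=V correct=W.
buggy=2 correct=5

`lane % 4`[22,1]->2
L=22->g=22>>2=5, t=22&3=2
[1]->row 2·2+1=5  col g=5
col: 2 vs 5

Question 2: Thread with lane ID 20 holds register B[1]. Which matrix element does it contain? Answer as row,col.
1,5

L=20=>grp=20>>2=5, tig=20&3=0
[1]=>row 0·2+1=1  col grp=5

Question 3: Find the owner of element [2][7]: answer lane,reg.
29,0

c: 7->gid=7  r: 2->tid=1,i&1=0
L=7*4+1=29  i=0=0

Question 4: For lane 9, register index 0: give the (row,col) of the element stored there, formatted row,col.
2,2

L=9=>grp=9>>2=2, tig=9&3=1
[0]=>row 1·2+0=2  col grp=2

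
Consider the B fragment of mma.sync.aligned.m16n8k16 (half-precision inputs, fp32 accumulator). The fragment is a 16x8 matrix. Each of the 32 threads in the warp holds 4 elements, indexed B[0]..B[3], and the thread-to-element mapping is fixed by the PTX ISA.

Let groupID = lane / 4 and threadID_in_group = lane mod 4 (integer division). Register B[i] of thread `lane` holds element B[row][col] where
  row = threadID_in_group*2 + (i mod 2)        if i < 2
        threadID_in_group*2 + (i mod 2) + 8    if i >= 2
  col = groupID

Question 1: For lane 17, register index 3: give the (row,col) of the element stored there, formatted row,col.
lane 17⇒17/4=4, 17 mod 4=1
i=3  r:2·1+1+8⇒11  c:4

11,4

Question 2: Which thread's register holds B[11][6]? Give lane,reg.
c=6⇒gr=6  r=11⇒Rb=1,th=1,odd=1
L=6*4+1=25  i=1*2+1=3

25,3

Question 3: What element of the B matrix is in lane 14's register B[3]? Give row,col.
14: gr=3,th=2
[3] (2*2+1+8,3) = (13,3)

13,3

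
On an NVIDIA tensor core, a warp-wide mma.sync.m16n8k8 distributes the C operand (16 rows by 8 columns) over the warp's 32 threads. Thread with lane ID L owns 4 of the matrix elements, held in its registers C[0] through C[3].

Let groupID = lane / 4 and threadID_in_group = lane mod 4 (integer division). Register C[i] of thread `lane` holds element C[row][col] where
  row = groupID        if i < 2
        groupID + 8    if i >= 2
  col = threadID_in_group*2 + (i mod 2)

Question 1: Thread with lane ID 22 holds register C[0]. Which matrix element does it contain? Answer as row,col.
5,4

lane 22->22/4=5, 22 mod 4=2
i=0  r:5+0->5  c:2·2+0->4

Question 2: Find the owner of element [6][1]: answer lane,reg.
r=6⇒gr=6,Rb=0  c=1⇒th=0,odd=1
L=6*4+0=24  i=0*2+1=1

24,1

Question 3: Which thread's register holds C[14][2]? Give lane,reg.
25,2

r=14⇒gr=6,Rb=1  c=2⇒th=1,odd=0
L=6*4+1=25  i=1*2+0=2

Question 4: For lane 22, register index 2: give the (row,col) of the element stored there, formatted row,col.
lane 22=>22/4=5, 22 mod 4=2
i=2  r:5+8=>13  c:2·2+0=>4

13,4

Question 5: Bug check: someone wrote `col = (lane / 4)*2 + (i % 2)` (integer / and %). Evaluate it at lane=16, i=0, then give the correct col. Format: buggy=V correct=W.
`(lane / 4)*2 + (i % 2)`[16,0]=>8
lane 16=>16/4=4, 16 mod 4=0
i=0  r:4+0=>4  c:2·0+0=>0
col: 8 vs 0

buggy=8 correct=0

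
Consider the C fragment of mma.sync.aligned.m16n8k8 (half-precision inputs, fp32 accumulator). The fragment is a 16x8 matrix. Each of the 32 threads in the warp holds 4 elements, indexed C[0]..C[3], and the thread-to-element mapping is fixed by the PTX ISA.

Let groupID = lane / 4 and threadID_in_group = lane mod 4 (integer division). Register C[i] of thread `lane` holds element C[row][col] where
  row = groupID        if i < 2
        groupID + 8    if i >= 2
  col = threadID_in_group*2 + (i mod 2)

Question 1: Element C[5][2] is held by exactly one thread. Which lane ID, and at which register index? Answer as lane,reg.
21,0

r:5=>grp=5,rB=0  c:2=>tig=1,lo=0
L=5*4+1=21  i=0*2+0=0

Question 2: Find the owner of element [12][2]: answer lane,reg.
r=12->g=4,rb=1  c=2->t=1,b0=0
L=4*4+1=17  i=1*2+0=2

17,2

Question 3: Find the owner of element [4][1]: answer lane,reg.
16,1

r=4⇒gr=4,Rb=0  c=1⇒th=0,odd=1
L=4*4+0=16  i=0*2+1=1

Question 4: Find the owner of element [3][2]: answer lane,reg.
r=3→G=3,rhi=0  c=2→T=1,p=0
L=3*4+1=13  i=0*2+0=0

13,0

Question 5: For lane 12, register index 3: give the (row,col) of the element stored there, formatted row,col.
lane 12: grp=3 (12/4), tig=0 (12%4)
i=3: r=3+8=11, c=0*2+1=1

11,1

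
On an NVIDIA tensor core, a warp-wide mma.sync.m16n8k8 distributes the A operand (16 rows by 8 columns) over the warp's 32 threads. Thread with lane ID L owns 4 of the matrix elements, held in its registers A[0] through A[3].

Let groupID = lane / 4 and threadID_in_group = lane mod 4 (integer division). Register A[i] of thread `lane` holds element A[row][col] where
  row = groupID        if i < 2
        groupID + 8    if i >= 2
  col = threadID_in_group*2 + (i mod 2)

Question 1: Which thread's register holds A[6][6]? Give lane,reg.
27,0

r=6→G=6,rhi=0  c=6→T=3,p=0
L=6*4+3=27  i=0*2+0=0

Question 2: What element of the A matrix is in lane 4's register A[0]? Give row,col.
L=4->g=4>>2=1, t=4&3=0
[0]->row 1+0=1  col 0·2+0=0

1,0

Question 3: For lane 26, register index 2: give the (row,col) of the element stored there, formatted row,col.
14,4

26: grp=6,tig=2
[2] (6+8,2*2+0) = (14,4)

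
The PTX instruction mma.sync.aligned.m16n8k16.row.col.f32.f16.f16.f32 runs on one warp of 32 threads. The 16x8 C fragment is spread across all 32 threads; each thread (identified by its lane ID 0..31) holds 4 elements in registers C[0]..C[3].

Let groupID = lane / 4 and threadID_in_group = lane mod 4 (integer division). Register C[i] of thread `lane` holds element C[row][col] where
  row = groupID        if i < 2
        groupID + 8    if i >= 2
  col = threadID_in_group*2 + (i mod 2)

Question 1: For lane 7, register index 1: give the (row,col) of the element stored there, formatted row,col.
L=7->gid=7>>2=1, tid=7&3=3
[1]->row 1+0=1  col 3·2+1=7

1,7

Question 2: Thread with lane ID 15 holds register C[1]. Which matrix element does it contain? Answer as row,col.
3,7

L=15->gid=15>>2=3, tid=15&3=3
[1]->row 3+0=3  col 3·2+1=7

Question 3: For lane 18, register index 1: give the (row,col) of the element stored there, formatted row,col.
L=18⇒gr=18>>2=4, th=18&3=2
[1]⇒row 4+0=4  col 2·2+1=5

4,5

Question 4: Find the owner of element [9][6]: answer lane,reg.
r: 9->gid=1,r8=1  c: 6->tid=3,i&1=0
L=1*4+3=7  i=1*2+0=2

7,2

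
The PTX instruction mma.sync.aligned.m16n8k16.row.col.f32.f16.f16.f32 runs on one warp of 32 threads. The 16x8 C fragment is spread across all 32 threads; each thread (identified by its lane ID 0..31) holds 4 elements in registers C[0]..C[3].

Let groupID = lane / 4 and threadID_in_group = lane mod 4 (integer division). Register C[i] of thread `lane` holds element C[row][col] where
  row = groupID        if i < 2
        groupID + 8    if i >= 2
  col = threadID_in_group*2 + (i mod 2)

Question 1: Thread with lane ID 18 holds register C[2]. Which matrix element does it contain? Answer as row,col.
12,4

L=18=>grp=18>>2=4, tig=18&3=2
[2]=>row 4+8=12  col 2·2+0=4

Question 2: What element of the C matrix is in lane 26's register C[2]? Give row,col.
14,4

lane 26: gid=6 (26/4), tid=2 (26%4)
i=2: r=6+8=14, c=2*2+0=4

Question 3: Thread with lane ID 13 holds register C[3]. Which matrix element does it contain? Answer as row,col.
L=13⇒gr=13>>2=3, th=13&3=1
[3]⇒row 3+8=11  col 1·2+1=3

11,3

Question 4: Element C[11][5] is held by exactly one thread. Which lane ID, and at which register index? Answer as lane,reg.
r: 11->gid=3,r8=1  c: 5->tid=2,i&1=1
L=3*4+2=14  i=1*2+1=3

14,3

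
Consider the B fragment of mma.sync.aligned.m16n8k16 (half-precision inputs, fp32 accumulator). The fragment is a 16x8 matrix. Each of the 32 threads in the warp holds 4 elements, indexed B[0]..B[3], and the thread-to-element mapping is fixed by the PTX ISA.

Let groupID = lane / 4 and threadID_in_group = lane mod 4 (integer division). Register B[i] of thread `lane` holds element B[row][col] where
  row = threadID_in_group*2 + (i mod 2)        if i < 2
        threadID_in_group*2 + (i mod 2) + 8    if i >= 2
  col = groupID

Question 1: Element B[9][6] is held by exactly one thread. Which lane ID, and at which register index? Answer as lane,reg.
c=6⇒gr=6  r=9⇒Rb=1,th=0,odd=1
L=6*4+0=24  i=1*2+1=3

24,3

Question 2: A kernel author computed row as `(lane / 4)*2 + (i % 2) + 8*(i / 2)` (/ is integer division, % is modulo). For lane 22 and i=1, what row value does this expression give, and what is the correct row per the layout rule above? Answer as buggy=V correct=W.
buggy=11 correct=5

`(lane / 4)*2 + (i % 2) + 8*(i / 2)`[22,1]=>11
lane 22=>22/4=5, 22 mod 4=2
i=1  r:2·2+1+0=>5  c:5
row: 11 vs 5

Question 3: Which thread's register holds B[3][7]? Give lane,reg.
29,1

c=7⇒gr=7  r=3⇒Rb=0,th=1,odd=1
L=7*4+1=29  i=0*2+1=1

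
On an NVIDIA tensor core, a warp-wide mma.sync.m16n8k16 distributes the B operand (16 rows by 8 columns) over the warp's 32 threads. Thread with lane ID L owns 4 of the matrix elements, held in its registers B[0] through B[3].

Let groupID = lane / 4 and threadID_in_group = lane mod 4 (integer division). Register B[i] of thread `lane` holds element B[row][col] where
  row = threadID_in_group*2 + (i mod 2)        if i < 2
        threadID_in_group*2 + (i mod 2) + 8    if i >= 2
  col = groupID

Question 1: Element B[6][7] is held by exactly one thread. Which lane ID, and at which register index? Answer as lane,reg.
c=7⇒gr=7  r=6⇒Rb=0,th=3,odd=0
L=7*4+3=31  i=0*2+0=0

31,0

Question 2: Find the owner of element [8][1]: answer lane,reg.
4,2

c:1=>grp=1  r:8=>rB=1,tig=0,lo=0
L=1*4+0=4  i=1*2+0=2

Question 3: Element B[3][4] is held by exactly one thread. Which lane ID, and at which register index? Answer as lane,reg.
17,1

c=4->g=4  r=3->rb=0,t=1,b0=1
L=4*4+1=17  i=0*2+1=1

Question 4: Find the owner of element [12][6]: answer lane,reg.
c: 6->gid=6  r: 12->r8=1,tid=2,i&1=0
L=6*4+2=26  i=1*2+0=2

26,2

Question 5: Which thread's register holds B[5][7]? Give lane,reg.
c: 7->gid=7  r: 5->r8=0,tid=2,i&1=1
L=7*4+2=30  i=0*2+1=1

30,1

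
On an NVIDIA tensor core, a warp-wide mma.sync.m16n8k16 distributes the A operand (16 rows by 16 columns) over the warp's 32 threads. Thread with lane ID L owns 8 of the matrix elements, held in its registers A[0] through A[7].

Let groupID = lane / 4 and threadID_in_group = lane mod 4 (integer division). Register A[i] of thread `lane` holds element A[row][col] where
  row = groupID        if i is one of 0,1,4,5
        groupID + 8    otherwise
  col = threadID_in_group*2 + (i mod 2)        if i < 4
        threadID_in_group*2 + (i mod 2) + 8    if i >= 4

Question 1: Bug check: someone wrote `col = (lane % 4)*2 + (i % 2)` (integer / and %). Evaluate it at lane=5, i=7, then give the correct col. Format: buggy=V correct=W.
buggy=3 correct=11

`(lane % 4)*2 + (i % 2)`[5,7]->3
lane 5->5/4=1, 5 mod 4=1
i=7  r:1+8->9  c:2·1+1+8->11
col: 3 vs 11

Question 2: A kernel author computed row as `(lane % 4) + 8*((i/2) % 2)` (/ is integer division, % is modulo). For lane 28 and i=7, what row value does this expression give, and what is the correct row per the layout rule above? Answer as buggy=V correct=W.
buggy=8 correct=15

`(lane % 4) + 8*((i/2) % 2)`[28,7]->8
28: gid=7,tid=0
[7] (7+8,0*2+1+8) = (15,9)
row: 8 vs 15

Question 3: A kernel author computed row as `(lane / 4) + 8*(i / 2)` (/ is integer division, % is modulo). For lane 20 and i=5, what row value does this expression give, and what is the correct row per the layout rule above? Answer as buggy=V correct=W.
buggy=21 correct=5

`(lane / 4) + 8*(i / 2)`[20,5]->21
lane 20: g=5 (20/4), t=0 (20%4)
i=5: r=5+0=5, c=0*2+1+8=9
row: 21 vs 5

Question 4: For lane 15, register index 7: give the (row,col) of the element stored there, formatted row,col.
L=15->gid=15>>2=3, tid=15&3=3
[7]->row 3+8=11  col 3·2+1+8=15

11,15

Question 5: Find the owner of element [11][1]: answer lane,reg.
12,3

r: 11->gid=3,r8=1  c: 1->c8=0,tid=0,i&1=1
L=3*4+0=12  i=0*4+1*2+1=3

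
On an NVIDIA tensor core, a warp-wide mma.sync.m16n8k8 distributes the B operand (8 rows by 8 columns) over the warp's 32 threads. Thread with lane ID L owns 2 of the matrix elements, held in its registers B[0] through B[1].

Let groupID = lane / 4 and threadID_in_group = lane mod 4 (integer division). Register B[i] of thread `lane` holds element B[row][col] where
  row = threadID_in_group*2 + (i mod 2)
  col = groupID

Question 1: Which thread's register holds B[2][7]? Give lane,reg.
29,0

c: 7->gid=7  r: 2->tid=1,i&1=0
L=7*4+1=29  i=0=0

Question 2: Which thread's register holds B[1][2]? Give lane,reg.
8,1

c=2→G=2  r=1→T=0,p=1
L=2*4+0=8  i=1=1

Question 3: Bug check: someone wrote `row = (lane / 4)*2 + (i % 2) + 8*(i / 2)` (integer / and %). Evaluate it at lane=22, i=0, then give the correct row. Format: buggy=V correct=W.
buggy=10 correct=4

`(lane / 4)*2 + (i % 2) + 8*(i / 2)`[22,0]=>10
L=22=>grp=22>>2=5, tig=22&3=2
[0]=>row 2·2+0=4  col grp=5
row: 10 vs 4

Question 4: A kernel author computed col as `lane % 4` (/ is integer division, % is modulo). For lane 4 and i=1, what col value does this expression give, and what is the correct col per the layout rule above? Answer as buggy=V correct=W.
buggy=0 correct=1

`lane % 4`[4,1]->0
L=4->gid=4>>2=1, tid=4&3=0
[1]->row 0·2+1=1  col gid=1
col: 0 vs 1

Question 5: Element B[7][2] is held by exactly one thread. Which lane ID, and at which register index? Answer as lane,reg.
11,1

c=2→G=2  r=7→T=3,p=1
L=2*4+3=11  i=1=1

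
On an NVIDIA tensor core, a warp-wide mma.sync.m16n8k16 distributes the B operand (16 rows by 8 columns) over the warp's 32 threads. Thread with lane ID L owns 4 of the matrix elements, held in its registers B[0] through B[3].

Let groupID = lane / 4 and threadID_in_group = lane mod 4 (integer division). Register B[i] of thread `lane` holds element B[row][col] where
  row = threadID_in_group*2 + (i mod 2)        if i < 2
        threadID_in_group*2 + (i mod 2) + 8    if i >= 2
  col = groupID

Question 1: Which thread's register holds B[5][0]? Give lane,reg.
2,1

c=0->g=0  r=5->rb=0,t=2,b0=1
L=0*4+2=2  i=0*2+1=1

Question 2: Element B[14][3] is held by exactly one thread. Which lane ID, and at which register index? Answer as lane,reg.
c=3⇒gr=3  r=14⇒Rb=1,th=3,odd=0
L=3*4+3=15  i=1*2+0=2

15,2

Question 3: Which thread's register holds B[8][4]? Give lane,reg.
c=4->g=4  r=8->rb=1,t=0,b0=0
L=4*4+0=16  i=1*2+0=2

16,2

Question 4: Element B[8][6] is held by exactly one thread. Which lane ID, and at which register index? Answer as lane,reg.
c=6→G=6  r=8→rhi=1,T=0,p=0
L=6*4+0=24  i=1*2+0=2

24,2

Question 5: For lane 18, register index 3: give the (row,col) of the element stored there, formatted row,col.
lane 18⇒18/4=4, 18 mod 4=2
i=3  r:2·2+1+8⇒13  c:4

13,4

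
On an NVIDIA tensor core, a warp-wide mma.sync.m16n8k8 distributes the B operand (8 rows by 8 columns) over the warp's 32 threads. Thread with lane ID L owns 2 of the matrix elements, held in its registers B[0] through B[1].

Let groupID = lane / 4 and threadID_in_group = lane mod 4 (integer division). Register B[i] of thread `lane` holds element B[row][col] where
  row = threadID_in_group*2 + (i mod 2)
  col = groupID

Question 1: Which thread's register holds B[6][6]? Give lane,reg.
c=6→G=6  r=6→T=3,p=0
L=6*4+3=27  i=0=0

27,0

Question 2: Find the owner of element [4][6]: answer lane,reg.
c=6⇒gr=6  r=4⇒th=2,odd=0
L=6*4+2=26  i=0=0

26,0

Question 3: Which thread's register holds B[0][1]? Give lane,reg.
4,0

c=1⇒gr=1  r=0⇒th=0,odd=0
L=1*4+0=4  i=0=0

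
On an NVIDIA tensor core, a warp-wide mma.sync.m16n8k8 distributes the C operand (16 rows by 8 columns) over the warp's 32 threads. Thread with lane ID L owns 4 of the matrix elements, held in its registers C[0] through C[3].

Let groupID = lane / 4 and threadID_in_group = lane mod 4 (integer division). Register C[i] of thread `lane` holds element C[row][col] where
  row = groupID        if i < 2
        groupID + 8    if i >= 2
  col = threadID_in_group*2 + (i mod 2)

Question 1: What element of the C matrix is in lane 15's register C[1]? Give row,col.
lane 15: grp=3 (15/4), tig=3 (15%4)
i=1: r=3+0=3, c=3*2+1=7

3,7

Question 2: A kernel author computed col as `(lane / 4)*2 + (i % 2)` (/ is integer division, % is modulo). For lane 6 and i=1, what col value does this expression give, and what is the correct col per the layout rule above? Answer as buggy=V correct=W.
buggy=3 correct=5

`(lane / 4)*2 + (i % 2)`[6,1]=>3
6: grp=1,tig=2
[1] (1+0,2*2+1) = (1,5)
col: 3 vs 5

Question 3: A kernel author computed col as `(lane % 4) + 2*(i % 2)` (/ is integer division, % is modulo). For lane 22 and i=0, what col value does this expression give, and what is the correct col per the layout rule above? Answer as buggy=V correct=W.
buggy=2 correct=4

`(lane % 4) + 2*(i % 2)`[22,0]->2
L=22->gid=22>>2=5, tid=22&3=2
[0]->row 5+0=5  col 2·2+0=4
col: 2 vs 4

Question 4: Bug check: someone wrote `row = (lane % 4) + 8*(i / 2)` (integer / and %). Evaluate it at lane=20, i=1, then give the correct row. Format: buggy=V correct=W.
buggy=0 correct=5

`(lane % 4) + 8*(i / 2)`[20,1]⇒0
lane 20⇒20/4=5, 20 mod 4=0
i=1  r:5+0⇒5  c:2·0+1⇒1
row: 0 vs 5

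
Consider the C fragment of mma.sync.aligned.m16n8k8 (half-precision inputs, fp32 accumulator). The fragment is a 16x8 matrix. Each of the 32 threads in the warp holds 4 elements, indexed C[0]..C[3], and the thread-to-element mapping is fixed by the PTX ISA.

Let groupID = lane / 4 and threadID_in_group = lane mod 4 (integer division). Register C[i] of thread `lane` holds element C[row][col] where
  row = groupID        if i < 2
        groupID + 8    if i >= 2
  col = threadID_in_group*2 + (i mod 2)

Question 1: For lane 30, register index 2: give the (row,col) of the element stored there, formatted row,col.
lane 30=>30/4=7, 30 mod 4=2
i=2  r:7+8=>15  c:2·2+0=>4

15,4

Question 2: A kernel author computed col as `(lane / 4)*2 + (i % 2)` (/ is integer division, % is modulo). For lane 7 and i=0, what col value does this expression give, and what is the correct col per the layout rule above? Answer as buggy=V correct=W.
`(lane / 4)*2 + (i % 2)`[7,0]->2
7: gid=1,tid=3
[0] (1+0,3*2+0) = (1,6)
col: 2 vs 6

buggy=2 correct=6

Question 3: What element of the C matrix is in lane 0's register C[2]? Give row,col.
8,0

lane 0->0/4=0, 0 mod 4=0
i=2  r:0+8->8  c:2·0+0->0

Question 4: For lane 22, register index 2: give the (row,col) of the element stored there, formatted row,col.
lane 22->22/4=5, 22 mod 4=2
i=2  r:5+8->13  c:2·2+0->4

13,4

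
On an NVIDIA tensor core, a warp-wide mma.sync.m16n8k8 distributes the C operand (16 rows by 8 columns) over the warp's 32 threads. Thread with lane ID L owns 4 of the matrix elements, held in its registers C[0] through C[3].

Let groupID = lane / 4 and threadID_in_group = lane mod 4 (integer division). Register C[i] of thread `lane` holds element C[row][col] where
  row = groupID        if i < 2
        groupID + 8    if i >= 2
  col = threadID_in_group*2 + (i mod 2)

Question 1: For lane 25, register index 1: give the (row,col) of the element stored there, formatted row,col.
25: G=6,T=1
[1] (6+0,1*2+1) = (6,3)

6,3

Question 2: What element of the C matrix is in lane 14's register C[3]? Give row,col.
11,5

L=14->g=14>>2=3, t=14&3=2
[3]->row 3+8=11  col 2·2+1=5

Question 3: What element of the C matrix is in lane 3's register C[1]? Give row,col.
lane 3: g=0 (3/4), t=3 (3%4)
i=1: r=0+0=0, c=3*2+1=7

0,7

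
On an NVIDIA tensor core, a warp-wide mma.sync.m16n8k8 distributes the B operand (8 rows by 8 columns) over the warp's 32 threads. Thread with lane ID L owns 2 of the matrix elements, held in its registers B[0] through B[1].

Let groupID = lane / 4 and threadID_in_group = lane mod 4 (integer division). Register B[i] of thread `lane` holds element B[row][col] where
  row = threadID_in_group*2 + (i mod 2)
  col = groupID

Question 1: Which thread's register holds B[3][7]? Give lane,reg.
29,1

c=7→G=7  r=3→T=1,p=1
L=7*4+1=29  i=1=1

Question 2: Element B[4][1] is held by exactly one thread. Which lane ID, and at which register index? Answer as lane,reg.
c=1→G=1  r=4→T=2,p=0
L=1*4+2=6  i=0=0

6,0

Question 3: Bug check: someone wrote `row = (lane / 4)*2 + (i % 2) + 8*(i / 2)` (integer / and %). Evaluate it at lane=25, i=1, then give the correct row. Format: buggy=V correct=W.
`(lane / 4)*2 + (i % 2) + 8*(i / 2)`[25,1]->13
lane 25: g=6 (25/4), t=1 (25%4)
i=1: r=1*2+1=3, c=g=6
row: 13 vs 3

buggy=13 correct=3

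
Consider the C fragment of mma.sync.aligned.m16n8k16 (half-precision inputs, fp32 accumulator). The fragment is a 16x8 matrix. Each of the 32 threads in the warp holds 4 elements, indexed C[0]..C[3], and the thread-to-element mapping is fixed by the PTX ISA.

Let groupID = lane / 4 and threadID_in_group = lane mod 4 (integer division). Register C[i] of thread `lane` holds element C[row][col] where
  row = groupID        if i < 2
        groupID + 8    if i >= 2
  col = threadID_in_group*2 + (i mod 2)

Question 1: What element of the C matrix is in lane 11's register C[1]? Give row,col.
2,7

lane 11→11/4=2, 11 mod 4=3
i=1  r:2+0→2  c:2·3+1→7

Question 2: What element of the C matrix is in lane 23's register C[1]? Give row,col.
5,7

lane 23=>23/4=5, 23 mod 4=3
i=1  r:5+0=>5  c:2·3+1=>7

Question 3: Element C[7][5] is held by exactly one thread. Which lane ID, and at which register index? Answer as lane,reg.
30,1

r: 7->gid=7,r8=0  c: 5->tid=2,i&1=1
L=7*4+2=30  i=0*2+1=1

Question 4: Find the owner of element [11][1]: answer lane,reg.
12,3

r=11->g=3,rb=1  c=1->t=0,b0=1
L=3*4+0=12  i=1*2+1=3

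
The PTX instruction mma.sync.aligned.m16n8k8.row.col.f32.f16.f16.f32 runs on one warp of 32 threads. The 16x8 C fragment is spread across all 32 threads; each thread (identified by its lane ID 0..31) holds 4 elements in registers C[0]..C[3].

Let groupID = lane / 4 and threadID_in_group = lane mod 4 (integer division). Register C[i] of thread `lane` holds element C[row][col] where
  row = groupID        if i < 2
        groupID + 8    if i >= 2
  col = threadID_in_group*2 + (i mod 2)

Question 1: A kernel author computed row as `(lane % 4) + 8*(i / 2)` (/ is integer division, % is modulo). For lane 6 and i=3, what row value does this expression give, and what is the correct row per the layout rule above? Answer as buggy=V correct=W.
buggy=10 correct=9

`(lane % 4) + 8*(i / 2)`[6,3]→10
lane 6→6/4=1, 6 mod 4=2
i=3  r:1+8→9  c:2·2+1→5
row: 10 vs 9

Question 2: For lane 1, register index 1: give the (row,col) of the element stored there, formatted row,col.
0,3

lane 1->1/4=0, 1 mod 4=1
i=1  r:0+0->0  c:2·1+1->3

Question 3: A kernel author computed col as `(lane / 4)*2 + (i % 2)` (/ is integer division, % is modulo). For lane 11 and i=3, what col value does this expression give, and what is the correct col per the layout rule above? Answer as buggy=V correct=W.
buggy=5 correct=7

`(lane / 4)*2 + (i % 2)`[11,3]->5
lane 11: gid=2 (11/4), tid=3 (11%4)
i=3: r=2+8=10, c=3*2+1=7
col: 5 vs 7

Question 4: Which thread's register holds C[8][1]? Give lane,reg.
r: 8->gid=0,r8=1  c: 1->tid=0,i&1=1
L=0*4+0=0  i=1*2+1=3

0,3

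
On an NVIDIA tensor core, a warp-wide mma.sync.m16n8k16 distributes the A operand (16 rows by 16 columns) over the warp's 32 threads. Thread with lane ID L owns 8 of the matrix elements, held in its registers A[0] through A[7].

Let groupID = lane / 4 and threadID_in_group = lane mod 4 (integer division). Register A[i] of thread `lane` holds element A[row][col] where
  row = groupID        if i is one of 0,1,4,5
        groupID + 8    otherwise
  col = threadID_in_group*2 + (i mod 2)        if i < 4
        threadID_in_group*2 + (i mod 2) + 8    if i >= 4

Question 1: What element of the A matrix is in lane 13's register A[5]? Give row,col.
3,11

13: gr=3,th=1
[5] (3+0,1*2+1+8) = (3,11)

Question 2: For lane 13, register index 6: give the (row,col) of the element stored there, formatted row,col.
L=13->gid=13>>2=3, tid=13&3=1
[6]->row 3+8=11  col 1·2+0+8=10

11,10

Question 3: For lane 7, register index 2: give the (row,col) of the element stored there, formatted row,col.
9,6

7: grp=1,tig=3
[2] (1+8,3*2+0+0) = (9,6)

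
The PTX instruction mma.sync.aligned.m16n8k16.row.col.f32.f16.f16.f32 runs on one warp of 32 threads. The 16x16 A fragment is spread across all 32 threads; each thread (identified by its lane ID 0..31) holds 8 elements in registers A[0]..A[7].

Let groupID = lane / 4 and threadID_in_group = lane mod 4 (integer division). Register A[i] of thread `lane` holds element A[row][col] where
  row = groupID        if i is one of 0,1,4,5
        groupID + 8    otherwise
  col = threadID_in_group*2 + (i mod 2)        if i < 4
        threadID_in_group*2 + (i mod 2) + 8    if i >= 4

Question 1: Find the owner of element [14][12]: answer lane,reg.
r=14->g=6,rb=1  c=12->cb=1,t=2,b0=0
L=6*4+2=26  i=1*4+1*2+0=6

26,6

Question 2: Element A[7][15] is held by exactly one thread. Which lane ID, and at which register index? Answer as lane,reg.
31,5

r:7=>grp=7,rB=0  c:15=>cB=1,tig=3,lo=1
L=7*4+3=31  i=1*4+0*2+1=5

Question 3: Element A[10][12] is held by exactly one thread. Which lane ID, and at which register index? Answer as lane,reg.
r: 10->gid=2,r8=1  c: 12->c8=1,tid=2,i&1=0
L=2*4+2=10  i=1*4+1*2+0=6

10,6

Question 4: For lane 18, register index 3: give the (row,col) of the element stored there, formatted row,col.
18: g=4,t=2
[3] (4+8,2*2+1+0) = (12,5)

12,5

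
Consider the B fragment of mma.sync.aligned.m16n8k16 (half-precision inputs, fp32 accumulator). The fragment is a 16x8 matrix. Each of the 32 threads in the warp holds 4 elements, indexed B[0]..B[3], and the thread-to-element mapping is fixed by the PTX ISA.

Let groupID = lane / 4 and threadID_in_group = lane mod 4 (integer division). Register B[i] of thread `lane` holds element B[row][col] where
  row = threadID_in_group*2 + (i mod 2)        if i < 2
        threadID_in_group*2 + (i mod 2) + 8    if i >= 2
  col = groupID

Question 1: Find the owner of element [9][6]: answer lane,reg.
c=6→G=6  r=9→rhi=1,T=0,p=1
L=6*4+0=24  i=1*2+1=3

24,3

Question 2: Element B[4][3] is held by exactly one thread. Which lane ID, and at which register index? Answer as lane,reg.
14,0

c: 3->gid=3  r: 4->r8=0,tid=2,i&1=0
L=3*4+2=14  i=0*2+0=0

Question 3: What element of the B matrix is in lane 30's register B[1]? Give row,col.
5,7

L=30->g=30>>2=7, t=30&3=2
[1]->row 2·2+1+0=5  col g=7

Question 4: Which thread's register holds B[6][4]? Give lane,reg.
19,0

c: 4->gid=4  r: 6->r8=0,tid=3,i&1=0
L=4*4+3=19  i=0*2+0=0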